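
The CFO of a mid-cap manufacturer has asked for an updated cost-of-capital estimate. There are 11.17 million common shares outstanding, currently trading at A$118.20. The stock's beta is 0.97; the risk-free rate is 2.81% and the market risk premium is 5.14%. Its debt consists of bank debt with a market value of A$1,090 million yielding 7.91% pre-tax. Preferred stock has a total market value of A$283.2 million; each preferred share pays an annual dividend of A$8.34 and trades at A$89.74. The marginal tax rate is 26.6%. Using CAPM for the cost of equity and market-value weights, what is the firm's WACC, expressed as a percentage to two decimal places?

Cost of equity via CAPM: Re = 2.81% + 0.97 × 5.14% = 7.7958%.
Cost of preferred: Rp = 8.34 / 89.74 = 9.2935%.
Market value of equity E = 118.2 × 11.17m = 1320.294m.
Total capital V = 1320.294 + 283.2 + 1090 = 2693.494.
Equity: weight = 1320.294/2693.494 = 0.4902; cost = 7.7958%.
Preferred: weight = 283.2/2693.494 = 0.1051; cost = 9.2935%.
Bank debt: weight = 1090/2693.494 = 0.4047; after-tax cost = 7.91% × (1 − 26.6%) = 5.8059%.
WACC = 0.4902 × 7.7958% + 0.1051 × 9.2935% + 0.4047 × 5.8059% = 7.1480%.

7.15%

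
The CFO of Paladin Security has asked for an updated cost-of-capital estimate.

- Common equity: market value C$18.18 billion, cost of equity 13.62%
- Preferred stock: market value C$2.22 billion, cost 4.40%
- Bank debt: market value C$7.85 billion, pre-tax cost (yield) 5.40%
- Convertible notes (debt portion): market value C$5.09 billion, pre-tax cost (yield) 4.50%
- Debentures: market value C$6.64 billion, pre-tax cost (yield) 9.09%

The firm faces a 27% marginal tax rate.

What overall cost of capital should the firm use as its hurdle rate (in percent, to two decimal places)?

Total capital V = 18.18 + 2.22 + 7.85 + 5.09 + 6.64 = 39.98.
Equity: weight = 18.18/39.98 = 0.4547; cost = 13.62%.
Preferred: weight = 2.22/39.98 = 0.0555; cost = 4.4%.
Bank debt: weight = 7.85/39.98 = 0.1963; after-tax cost = 5.4% × (1 − 27%) = 3.9420%.
Convertible notes (debt portion): weight = 5.09/39.98 = 0.1273; after-tax cost = 4.5% × (1 − 27%) = 3.2850%.
Debentures: weight = 6.64/39.98 = 0.1661; after-tax cost = 9.09% × (1 − 27%) = 6.6357%.
WACC = 0.4547 × 13.6200% + 0.0555 × 4.4000% + 0.1963 × 3.9420% + 0.1273 × 3.2850% + 0.1661 × 6.6357% = 8.7320%.

8.73%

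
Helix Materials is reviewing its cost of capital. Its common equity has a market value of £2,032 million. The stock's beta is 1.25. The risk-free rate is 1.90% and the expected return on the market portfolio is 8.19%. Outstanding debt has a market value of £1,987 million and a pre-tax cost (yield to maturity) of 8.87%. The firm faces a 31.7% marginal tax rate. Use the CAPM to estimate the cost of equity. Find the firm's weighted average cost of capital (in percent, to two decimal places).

Market risk premium = 8.19% − 1.9% = 6.29%.
Cost of equity via CAPM: Re = 1.9% + 1.25 × 6.29% = 9.7625%.
Total capital V = 2032 + 1987 = 4019.
Equity: weight = 2032/4019 = 0.5056; cost = 9.7625%.
Debt: weight = 1987/4019 = 0.4944; after-tax cost = 8.87% × (1 − 31.7%) = 6.0582%.
WACC = 0.5056 × 9.7625% + 0.4944 × 6.0582% = 7.9311%.

7.93%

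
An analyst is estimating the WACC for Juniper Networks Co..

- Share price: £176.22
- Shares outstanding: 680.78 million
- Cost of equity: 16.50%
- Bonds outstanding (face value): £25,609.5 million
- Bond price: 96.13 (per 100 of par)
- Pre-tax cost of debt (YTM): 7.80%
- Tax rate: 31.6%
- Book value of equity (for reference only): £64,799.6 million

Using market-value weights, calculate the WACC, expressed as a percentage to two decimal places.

14.60%

Market value of equity E = 176.22 × 680.78m = 119967.0516m. Market value of debt D = 25609.5m × 96.13/100 = 24618.41235m.
Total capital V = 119967.0516 + 24618.41235 = 144585.46395.
Equity: weight = 119967.0516/144585.46395 = 0.8297; cost = 16.5%.
Bonds outstanding: weight = 24618.41235/144585.46395 = 0.1703; after-tax cost = 7.8% × (1 − 31.6%) = 5.3352%.
WACC = 0.8297 × 16.5000% + 0.1703 × 5.3352% = 14.5990%.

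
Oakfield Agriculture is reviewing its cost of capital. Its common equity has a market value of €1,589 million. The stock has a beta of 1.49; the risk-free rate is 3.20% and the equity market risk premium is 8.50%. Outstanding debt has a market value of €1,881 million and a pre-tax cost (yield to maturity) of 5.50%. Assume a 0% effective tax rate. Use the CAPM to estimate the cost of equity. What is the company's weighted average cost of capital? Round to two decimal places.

10.25%

Cost of equity via CAPM: Re = 3.2% + 1.49 × 8.5% = 15.8650%.
Total capital V = 1589 + 1881 = 3470.
Equity: weight = 1589/3470 = 0.4579; cost = 15.865%.
Debt: weight = 1881/3470 = 0.5421; after-tax cost = 5.5% × (1 − 0%) = 5.5000%.
WACC = 0.4579 × 15.8650% + 0.5421 × 5.5000% = 10.2464%.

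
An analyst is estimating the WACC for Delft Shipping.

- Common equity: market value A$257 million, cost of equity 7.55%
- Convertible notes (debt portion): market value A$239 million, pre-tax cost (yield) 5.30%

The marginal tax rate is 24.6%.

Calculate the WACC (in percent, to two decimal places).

Total capital V = 257 + 239 = 496.
Equity: weight = 257/496 = 0.5181; cost = 7.55%.
Convertible notes (debt portion): weight = 239/496 = 0.4819; after-tax cost = 5.3% × (1 − 24.6%) = 3.9962%.
WACC = 0.5181 × 7.5500% + 0.4819 × 3.9962% = 5.8376%.

5.84%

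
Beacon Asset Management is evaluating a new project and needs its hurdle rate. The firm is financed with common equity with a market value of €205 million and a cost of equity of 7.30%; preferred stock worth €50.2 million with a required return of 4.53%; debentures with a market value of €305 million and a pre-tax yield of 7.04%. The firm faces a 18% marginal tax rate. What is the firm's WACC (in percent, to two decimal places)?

6.22%

Total capital V = 205 + 50.2 + 305 = 560.2.
Equity: weight = 205/560.2 = 0.3659; cost = 7.3%.
Preferred: weight = 50.2/560.2 = 0.0896; cost = 4.53%.
Debentures: weight = 305/560.2 = 0.5444; after-tax cost = 7.04% × (1 − 18%) = 5.7728%.
WACC = 0.3659 × 7.3000% + 0.0896 × 4.5300% + 0.5444 × 5.7728% = 6.2203%.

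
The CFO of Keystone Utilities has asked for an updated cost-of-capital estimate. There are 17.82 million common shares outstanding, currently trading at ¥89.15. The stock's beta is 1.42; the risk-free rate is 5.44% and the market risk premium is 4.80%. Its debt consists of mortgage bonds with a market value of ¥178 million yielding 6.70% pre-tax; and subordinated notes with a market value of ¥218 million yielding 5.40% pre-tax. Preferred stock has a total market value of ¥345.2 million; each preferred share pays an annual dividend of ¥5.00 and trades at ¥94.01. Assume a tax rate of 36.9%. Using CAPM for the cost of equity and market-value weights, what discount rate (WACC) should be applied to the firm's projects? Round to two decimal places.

9.79%

Cost of equity via CAPM: Re = 5.44% + 1.42 × 4.8% = 12.2560%.
Cost of preferred: Rp = 5.0 / 94.01 = 5.3186%.
Market value of equity E = 89.15 × 17.82m = 1588.653m.
Total capital V = 1588.653 + 345.2 + 178 + 218 = 2329.853.
Equity: weight = 1588.653/2329.853 = 0.6819; cost = 12.256%.
Preferred: weight = 345.2/2329.853 = 0.1482; cost = 5.3186%.
Mortgage bonds: weight = 178/2329.853 = 0.0764; after-tax cost = 6.7% × (1 − 36.9%) = 4.2277%.
Subordinated notes: weight = 218/2329.853 = 0.0936; after-tax cost = 5.4% × (1 − 36.9%) = 3.4074%.
WACC = 0.6819 × 12.2560% + 0.1482 × 5.3186% + 0.0764 × 4.2277% + 0.0936 × 3.4074% = 9.7868%.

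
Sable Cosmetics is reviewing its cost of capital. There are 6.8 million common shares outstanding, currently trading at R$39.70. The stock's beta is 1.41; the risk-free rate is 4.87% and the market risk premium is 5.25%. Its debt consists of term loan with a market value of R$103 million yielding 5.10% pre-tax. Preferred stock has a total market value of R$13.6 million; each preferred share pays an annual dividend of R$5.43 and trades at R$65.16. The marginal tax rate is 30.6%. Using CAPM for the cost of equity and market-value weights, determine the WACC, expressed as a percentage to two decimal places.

Cost of equity via CAPM: Re = 4.87% + 1.41 × 5.25% = 12.2725%.
Cost of preferred: Rp = 5.43 / 65.16 = 8.3333%.
Market value of equity E = 39.7 × 6.8m = 269.96m.
Total capital V = 269.96 + 13.6 + 103 = 386.56.
Equity: weight = 269.96/386.56 = 0.6984; cost = 12.2725%.
Preferred: weight = 13.6/386.56 = 0.0352; cost = 8.3333%.
Term loan: weight = 103/386.56 = 0.2665; after-tax cost = 5.1% × (1 − 30.6%) = 3.5394%.
WACC = 0.6984 × 12.2725% + 0.0352 × 8.3333% + 0.2665 × 3.5394% = 9.8070%.

9.81%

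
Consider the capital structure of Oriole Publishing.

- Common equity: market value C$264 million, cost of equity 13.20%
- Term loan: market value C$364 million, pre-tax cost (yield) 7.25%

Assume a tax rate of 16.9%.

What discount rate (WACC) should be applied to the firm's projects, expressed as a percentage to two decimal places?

Total capital V = 264 + 364 = 628.
Equity: weight = 264/628 = 0.4204; cost = 13.2%.
Term loan: weight = 364/628 = 0.5796; after-tax cost = 7.25% × (1 − 16.9%) = 6.0248%.
WACC = 0.4204 × 13.2000% + 0.5796 × 6.0248% = 9.0411%.

9.04%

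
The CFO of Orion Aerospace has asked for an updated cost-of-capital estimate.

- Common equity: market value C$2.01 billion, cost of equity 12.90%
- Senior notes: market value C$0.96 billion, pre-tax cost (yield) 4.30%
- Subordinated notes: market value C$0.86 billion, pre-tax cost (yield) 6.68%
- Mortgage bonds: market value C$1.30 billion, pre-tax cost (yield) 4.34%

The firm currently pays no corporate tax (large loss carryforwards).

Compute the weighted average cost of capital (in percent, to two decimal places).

Total capital V = 2.01 + 0.96 + 0.86 + 1.3 = 5.13.
Equity: weight = 2.01/5.13 = 0.3918; cost = 12.9%.
Senior notes: weight = 0.96/5.13 = 0.1871; after-tax cost = 4.3% × (1 − 0%) = 4.3000%.
Subordinated notes: weight = 0.86/5.13 = 0.1676; after-tax cost = 6.68% × (1 − 0%) = 6.6800%.
Mortgage bonds: weight = 1.3/5.13 = 0.2534; after-tax cost = 4.34% × (1 − 0%) = 4.3400%.
WACC = 0.3918 × 12.9000% + 0.1871 × 4.3000% + 0.1676 × 6.6800% + 0.2534 × 4.3400% = 8.0787%.

8.08%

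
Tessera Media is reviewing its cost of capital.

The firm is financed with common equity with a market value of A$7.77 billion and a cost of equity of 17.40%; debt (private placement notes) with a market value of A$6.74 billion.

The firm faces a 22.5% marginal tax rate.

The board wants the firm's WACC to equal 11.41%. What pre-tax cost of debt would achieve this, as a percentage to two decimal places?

5.81%

Total capital V = 7.77 + 6.74 = 14.51.
Equity weight = 7.77/14.51 = 0.5355.
Private placement notes weight = 6.74/14.51 = 0.4645.
Equity contribution = 0.5355 × 17.4% = 9.3176%.
Remaining for debt = 11.41% − 9.3176% = 2.0924%.
Rd × (1 − 22.5%) × 0.4645 = 2.0924%  ⇒  Rd = 5.8124%.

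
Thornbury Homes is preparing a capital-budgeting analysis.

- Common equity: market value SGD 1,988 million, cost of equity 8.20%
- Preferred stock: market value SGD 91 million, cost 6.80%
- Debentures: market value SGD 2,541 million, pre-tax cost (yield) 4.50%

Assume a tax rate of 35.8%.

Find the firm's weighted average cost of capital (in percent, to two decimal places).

Total capital V = 1988 + 91 + 2541 = 4620.
Equity: weight = 1988/4620 = 0.4303; cost = 8.2%.
Preferred: weight = 91/4620 = 0.0197; cost = 6.8%.
Debentures: weight = 2541/4620 = 0.5500; after-tax cost = 4.5% × (1 − 35.8%) = 2.8890%.
WACC = 0.4303 × 8.2000% + 0.0197 × 6.8000% + 0.5500 × 2.8890% = 5.2514%.

5.25%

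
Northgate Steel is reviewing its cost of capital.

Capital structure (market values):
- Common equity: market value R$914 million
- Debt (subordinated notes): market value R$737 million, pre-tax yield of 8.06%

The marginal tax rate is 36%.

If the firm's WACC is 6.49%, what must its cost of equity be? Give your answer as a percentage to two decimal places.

7.56%

Total capital V = 914 + 737 = 1651.
Equity weight = 914/1651 = 0.5536.
Subordinated notes weight = 737/1651 = 0.4464.
Debt contribution = 0.4464 × 8.06% × (1 − 36%) = 2.3027%.
Required equity contribution = 6.49% − 2.3027% = 4.1873%.
Re = 4.1873% / 0.5536 = 7.5637%.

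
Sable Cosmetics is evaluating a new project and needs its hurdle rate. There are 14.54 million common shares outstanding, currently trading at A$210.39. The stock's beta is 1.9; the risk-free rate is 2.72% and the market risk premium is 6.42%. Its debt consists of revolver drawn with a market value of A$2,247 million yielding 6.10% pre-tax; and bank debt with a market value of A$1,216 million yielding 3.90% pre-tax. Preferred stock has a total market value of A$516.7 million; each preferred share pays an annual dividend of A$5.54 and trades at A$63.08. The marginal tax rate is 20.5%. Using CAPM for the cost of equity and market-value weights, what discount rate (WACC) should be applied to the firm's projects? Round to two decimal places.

Cost of equity via CAPM: Re = 2.72% + 1.9 × 6.42% = 14.9180%.
Cost of preferred: Rp = 5.54 / 63.08 = 8.7825%.
Market value of equity E = 210.39 × 14.54m = 3059.0706m.
Total capital V = 3059.0706 + 516.7 + 2247 + 1216 = 7038.7706.
Equity: weight = 3059.0706/7038.7706 = 0.4346; cost = 14.918%.
Preferred: weight = 516.7/7038.7706 = 0.0734; cost = 8.7825%.
Revolver drawn: weight = 2247/7038.7706 = 0.3192; after-tax cost = 6.1% × (1 − 20.5%) = 4.8495%.
Bank debt: weight = 1216/7038.7706 = 0.1728; after-tax cost = 3.9% × (1 − 20.5%) = 3.1005%.
WACC = 0.4346 × 14.9180% + 0.0734 × 8.7825% + 0.3192 × 4.8495% + 0.1728 × 3.1005% = 9.2119%.

9.21%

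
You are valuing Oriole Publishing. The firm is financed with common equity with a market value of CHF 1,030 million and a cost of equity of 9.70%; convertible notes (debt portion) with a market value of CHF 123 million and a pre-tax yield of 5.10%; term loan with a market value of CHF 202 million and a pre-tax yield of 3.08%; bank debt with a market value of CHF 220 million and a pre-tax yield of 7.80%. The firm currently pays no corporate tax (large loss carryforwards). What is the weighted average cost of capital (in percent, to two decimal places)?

Total capital V = 1030 + 123 + 202 + 220 = 1575.
Equity: weight = 1030/1575 = 0.6540; cost = 9.7%.
Convertible notes (debt portion): weight = 123/1575 = 0.0781; after-tax cost = 5.1% × (1 − 0%) = 5.1000%.
Term loan: weight = 202/1575 = 0.1283; after-tax cost = 3.08% × (1 − 0%) = 3.0800%.
Bank debt: weight = 220/1575 = 0.1397; after-tax cost = 7.8% × (1 − 0%) = 7.8000%.
WACC = 0.6540 × 9.7000% + 0.0781 × 5.1000% + 0.1283 × 3.0800% + 0.1397 × 7.8000% = 8.2263%.

8.23%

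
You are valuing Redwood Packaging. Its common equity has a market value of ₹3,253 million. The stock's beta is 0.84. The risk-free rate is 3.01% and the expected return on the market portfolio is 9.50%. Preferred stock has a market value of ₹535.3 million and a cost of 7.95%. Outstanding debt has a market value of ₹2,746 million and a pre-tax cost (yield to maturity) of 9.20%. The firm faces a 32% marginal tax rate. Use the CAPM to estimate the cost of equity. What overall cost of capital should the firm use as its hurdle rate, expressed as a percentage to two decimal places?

7.49%

Market risk premium = 9.5% − 3.01% = 6.49%.
Cost of equity via CAPM: Re = 3.01% + 0.84 × 6.49% = 8.4616%.
Total capital V = 3253 + 535.3 + 2746 = 6534.3.
Equity: weight = 3253/6534.3 = 0.4978; cost = 8.4616%.
Preferred: weight = 535.3/6534.3 = 0.0819; cost = 7.95%.
Debt: weight = 2746/6534.3 = 0.4202; after-tax cost = 9.2% × (1 − 32%) = 6.2560%.
WACC = 0.4978 × 8.4616% + 0.0819 × 7.9500% + 0.4202 × 6.2560% = 7.4928%.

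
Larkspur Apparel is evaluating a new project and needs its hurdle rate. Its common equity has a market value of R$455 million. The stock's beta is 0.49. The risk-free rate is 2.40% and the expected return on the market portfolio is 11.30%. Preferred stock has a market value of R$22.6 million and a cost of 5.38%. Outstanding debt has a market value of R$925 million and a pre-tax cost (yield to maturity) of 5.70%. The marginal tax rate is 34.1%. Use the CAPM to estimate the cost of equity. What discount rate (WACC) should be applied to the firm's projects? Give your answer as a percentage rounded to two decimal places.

4.76%

Market risk premium = 11.3% − 2.4% = 8.9%.
Cost of equity via CAPM: Re = 2.4% + 0.49 × 8.9% = 6.7610%.
Total capital V = 455 + 22.6 + 925 = 1402.6.
Equity: weight = 455/1402.6 = 0.3244; cost = 6.761%.
Preferred: weight = 22.6/1402.6 = 0.0161; cost = 5.38%.
Debt: weight = 925/1402.6 = 0.6595; after-tax cost = 5.7% × (1 − 34.1%) = 3.7563%.
WACC = 0.3244 × 6.7610% + 0.0161 × 5.3800% + 0.6595 × 3.7563% = 4.7572%.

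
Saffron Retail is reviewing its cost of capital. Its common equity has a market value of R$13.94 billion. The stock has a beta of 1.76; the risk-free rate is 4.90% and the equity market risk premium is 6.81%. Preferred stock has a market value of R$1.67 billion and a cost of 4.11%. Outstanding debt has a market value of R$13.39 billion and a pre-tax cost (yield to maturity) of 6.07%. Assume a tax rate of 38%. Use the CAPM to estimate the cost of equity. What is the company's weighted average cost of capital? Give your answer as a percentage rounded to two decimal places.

10.09%

Cost of equity via CAPM: Re = 4.9% + 1.76 × 6.81% = 16.8856%.
Total capital V = 13.94 + 1.67 + 13.39 = 29.
Equity: weight = 13.94/29 = 0.4807; cost = 16.8856%.
Preferred: weight = 1.67/29 = 0.0576; cost = 4.11%.
Debt: weight = 13.39/29 = 0.4617; after-tax cost = 6.07% × (1 − 38%) = 3.7634%.
WACC = 0.4807 × 16.8856% + 0.0576 × 4.1100% + 0.4617 × 3.7634% = 10.0911%.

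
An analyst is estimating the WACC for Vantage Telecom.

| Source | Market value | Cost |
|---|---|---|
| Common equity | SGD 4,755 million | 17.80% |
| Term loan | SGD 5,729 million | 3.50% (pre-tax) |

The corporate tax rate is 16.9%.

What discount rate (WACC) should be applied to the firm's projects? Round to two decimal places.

Total capital V = 4755 + 5729 = 10484.
Equity: weight = 4755/10484 = 0.4535; cost = 17.8%.
Term loan: weight = 5729/10484 = 0.5465; after-tax cost = 3.5% × (1 − 16.9%) = 2.9085%.
WACC = 0.4535 × 17.8000% + 0.5465 × 2.9085% = 9.6625%.

9.66%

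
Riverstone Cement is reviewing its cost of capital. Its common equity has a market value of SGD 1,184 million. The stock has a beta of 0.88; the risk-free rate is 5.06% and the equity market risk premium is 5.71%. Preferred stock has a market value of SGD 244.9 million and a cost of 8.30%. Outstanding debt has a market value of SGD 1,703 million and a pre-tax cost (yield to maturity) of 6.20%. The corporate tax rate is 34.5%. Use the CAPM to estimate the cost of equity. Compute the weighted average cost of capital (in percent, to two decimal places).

6.67%

Cost of equity via CAPM: Re = 5.06% + 0.88 × 5.71% = 10.0848%.
Total capital V = 1184 + 244.9 + 1703 = 3131.9.
Equity: weight = 1184/3131.9 = 0.3780; cost = 10.0848%.
Preferred: weight = 244.9/3131.9 = 0.0782; cost = 8.3%.
Debt: weight = 1703/3131.9 = 0.5438; after-tax cost = 6.2% × (1 − 34.5%) = 4.0610%.
WACC = 0.3780 × 10.0848% + 0.0782 × 8.3000% + 0.5438 × 4.0610% = 6.6697%.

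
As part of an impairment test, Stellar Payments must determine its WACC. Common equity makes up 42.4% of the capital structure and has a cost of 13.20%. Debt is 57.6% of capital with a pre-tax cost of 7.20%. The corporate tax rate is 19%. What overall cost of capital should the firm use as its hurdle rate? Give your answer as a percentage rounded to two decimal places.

8.96%

After-tax cost of debt = 7.2% × (1 − 19%) = 5.8320%.
WACC = 0.424 × 13.2000% + 0.576 × 5.8320% = 8.9560%.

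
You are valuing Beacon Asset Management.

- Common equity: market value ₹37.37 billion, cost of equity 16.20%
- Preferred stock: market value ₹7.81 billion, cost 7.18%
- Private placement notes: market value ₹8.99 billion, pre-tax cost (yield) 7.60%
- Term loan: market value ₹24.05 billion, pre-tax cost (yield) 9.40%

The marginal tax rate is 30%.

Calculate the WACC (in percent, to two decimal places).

Total capital V = 37.37 + 7.81 + 8.99 + 24.05 = 78.22.
Equity: weight = 37.37/78.22 = 0.4778; cost = 16.2%.
Preferred: weight = 7.81/78.22 = 0.0998; cost = 7.18%.
Private placement notes: weight = 8.99/78.22 = 0.1149; after-tax cost = 7.6% × (1 − 30%) = 5.3200%.
Term loan: weight = 24.05/78.22 = 0.3075; after-tax cost = 9.4% × (1 − 30%) = 6.5800%.
WACC = 0.4778 × 16.2000% + 0.0998 × 7.1800% + 0.1149 × 5.3200% + 0.3075 × 6.5800% = 11.0911%.

11.09%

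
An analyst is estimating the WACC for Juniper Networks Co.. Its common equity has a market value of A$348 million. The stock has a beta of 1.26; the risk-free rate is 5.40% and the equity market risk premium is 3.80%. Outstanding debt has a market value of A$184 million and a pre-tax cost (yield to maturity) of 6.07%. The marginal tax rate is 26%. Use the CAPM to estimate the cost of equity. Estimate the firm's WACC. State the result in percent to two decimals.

8.22%

Cost of equity via CAPM: Re = 5.4% + 1.26 × 3.8% = 10.1880%.
Total capital V = 348 + 184 = 532.
Equity: weight = 348/532 = 0.6541; cost = 10.188%.
Debt: weight = 184/532 = 0.3459; after-tax cost = 6.07% × (1 − 26%) = 4.4918%.
WACC = 0.6541 × 10.1880% + 0.3459 × 4.4918% = 8.2179%.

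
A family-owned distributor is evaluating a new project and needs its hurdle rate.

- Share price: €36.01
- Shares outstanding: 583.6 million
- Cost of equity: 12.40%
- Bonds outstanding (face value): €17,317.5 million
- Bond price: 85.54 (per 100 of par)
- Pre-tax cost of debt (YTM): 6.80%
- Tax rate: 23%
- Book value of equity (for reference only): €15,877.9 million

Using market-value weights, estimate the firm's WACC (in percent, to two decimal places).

9.44%

Market value of equity E = 36.01 × 583.6m = 21015.436m. Market value of debt D = 17317.5m × 85.54/100 = 14813.3895m.
Total capital V = 21015.436 + 14813.3895 = 35828.8255.
Equity: weight = 21015.436/35828.8255 = 0.5866; cost = 12.4%.
Bonds outstanding: weight = 14813.3895/35828.8255 = 0.4134; after-tax cost = 6.8% × (1 − 23%) = 5.2360%.
WACC = 0.5866 × 12.4000% + 0.4134 × 5.2360% = 9.4381%.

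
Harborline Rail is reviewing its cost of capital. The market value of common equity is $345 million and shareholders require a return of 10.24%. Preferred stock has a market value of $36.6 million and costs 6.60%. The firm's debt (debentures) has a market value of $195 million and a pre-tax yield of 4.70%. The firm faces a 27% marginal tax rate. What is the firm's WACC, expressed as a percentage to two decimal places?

Total capital V = 345 + 36.6 + 195 = 576.6.
Equity: weight = 345/576.6 = 0.5983; cost = 10.24%.
Preferred: weight = 36.6/576.6 = 0.0635; cost = 6.6%.
Debentures: weight = 195/576.6 = 0.3382; after-tax cost = 4.7% × (1 − 27%) = 3.4310%.
WACC = 0.5983 × 10.2400% + 0.0635 × 6.6000% + 0.3382 × 3.4310% = 7.7062%.

7.71%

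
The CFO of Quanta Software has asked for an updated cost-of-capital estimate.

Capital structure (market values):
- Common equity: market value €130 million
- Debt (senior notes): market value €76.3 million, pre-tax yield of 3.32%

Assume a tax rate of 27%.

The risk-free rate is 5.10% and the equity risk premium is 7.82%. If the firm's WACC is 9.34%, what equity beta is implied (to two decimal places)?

Total capital V = 130 + 76.3 = 206.3.
Equity weight = 130/206.3 = 0.6302.
Senior notes weight = 76.3/206.3 = 0.3698.
Debt contribution = 0.3698 × 3.32% × (1 − 27%) = 0.8964%.
Required equity contribution = 9.34% − 0.8964% = 8.4436%  ⇒  Re = 13.3994%.
CAPM: 13.3994% = 5.1% + β × 7.82%  ⇒  β = 1.0613.

1.06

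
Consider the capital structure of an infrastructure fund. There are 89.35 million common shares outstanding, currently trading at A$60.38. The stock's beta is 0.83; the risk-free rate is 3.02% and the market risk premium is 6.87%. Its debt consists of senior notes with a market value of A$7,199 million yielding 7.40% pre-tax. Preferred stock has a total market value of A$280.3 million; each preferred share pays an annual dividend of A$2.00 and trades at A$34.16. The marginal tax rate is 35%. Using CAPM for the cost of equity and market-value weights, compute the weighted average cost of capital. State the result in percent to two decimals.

6.47%

Cost of equity via CAPM: Re = 3.02% + 0.83 × 6.87% = 8.7221%.
Cost of preferred: Rp = 2.0 / 34.16 = 5.8548%.
Market value of equity E = 60.38 × 89.35m = 5394.953m.
Total capital V = 5394.953 + 280.3 + 7199 = 12874.253.
Equity: weight = 5394.953/12874.253 = 0.4190; cost = 8.7221%.
Preferred: weight = 280.3/12874.253 = 0.0218; cost = 5.8548%.
Senior notes: weight = 7199/12874.253 = 0.5592; after-tax cost = 7.4% × (1 − 35%) = 4.8100%.
WACC = 0.4190 × 8.7221% + 0.0218 × 5.8548% + 0.5592 × 4.8100% = 6.4721%.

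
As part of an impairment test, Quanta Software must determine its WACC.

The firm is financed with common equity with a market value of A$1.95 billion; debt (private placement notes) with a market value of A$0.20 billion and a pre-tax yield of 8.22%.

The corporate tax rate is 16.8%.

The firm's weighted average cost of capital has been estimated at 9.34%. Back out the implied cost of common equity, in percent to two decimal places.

Total capital V = 1.95 + 0.2 = 2.15.
Equity weight = 1.95/2.15 = 0.9070.
Private placement notes weight = 0.2/2.15 = 0.0930.
Debt contribution = 0.0930 × 8.22% × (1 − 16.8%) = 0.6362%.
Required equity contribution = 9.34% − 0.6362% = 8.7038%.
Re = 8.7038% / 0.9070 = 9.5965%.

9.60%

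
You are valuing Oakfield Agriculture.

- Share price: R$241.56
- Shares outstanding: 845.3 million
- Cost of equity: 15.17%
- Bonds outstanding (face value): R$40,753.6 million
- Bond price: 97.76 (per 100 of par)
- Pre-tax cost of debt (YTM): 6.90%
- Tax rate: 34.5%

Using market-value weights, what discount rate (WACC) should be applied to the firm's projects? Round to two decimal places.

Market value of equity E = 241.56 × 845.3m = 204190.668m. Market value of debt D = 40753.6m × 97.76/100 = 39840.71936m.
Total capital V = 204190.668 + 39840.71936 = 244031.38736.
Equity: weight = 204190.668/244031.38736 = 0.8367; cost = 15.17%.
Bonds outstanding: weight = 39840.71936/244031.38736 = 0.1633; after-tax cost = 6.9% × (1 − 34.5%) = 4.5195%.
WACC = 0.8367 × 15.1700% + 0.1633 × 4.5195% = 13.4312%.

13.43%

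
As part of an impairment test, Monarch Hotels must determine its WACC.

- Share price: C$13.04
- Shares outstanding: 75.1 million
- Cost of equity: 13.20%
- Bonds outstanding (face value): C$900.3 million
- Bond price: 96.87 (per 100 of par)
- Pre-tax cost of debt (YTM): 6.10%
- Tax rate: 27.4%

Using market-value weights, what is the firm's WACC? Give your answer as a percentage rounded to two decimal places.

9.07%

Market value of equity E = 13.04 × 75.1m = 979.304m. Market value of debt D = 900.3m × 96.87/100 = 872.12061m.
Total capital V = 979.304 + 872.12061 = 1851.42461.
Equity: weight = 979.304/1851.42461 = 0.5289; cost = 13.2%.
Bonds outstanding: weight = 872.12061/1851.42461 = 0.4711; after-tax cost = 6.1% × (1 − 27.4%) = 4.4286%.
WACC = 0.5289 × 13.2000% + 0.4711 × 4.4286% = 9.0682%.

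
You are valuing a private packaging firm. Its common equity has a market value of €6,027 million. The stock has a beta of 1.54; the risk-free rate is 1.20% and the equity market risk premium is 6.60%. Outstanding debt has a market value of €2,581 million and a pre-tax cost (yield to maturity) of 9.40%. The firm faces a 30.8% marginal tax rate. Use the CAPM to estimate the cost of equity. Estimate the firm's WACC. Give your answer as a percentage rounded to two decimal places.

Cost of equity via CAPM: Re = 1.2% + 1.54 × 6.6% = 11.3640%.
Total capital V = 6027 + 2581 = 8608.
Equity: weight = 6027/8608 = 0.7002; cost = 11.364%.
Debt: weight = 2581/8608 = 0.2998; after-tax cost = 9.4% × (1 − 30.8%) = 6.5048%.
WACC = 0.7002 × 11.3640% + 0.2998 × 6.5048% = 9.9070%.

9.91%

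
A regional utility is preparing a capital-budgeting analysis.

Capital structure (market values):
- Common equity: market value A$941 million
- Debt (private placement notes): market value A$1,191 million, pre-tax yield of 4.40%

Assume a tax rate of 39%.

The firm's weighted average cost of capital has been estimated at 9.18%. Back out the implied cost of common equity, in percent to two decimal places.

17.40%

Total capital V = 941 + 1191 = 2132.
Equity weight = 941/2132 = 0.4414.
Private placement notes weight = 1191/2132 = 0.5586.
Debt contribution = 0.5586 × 4.4% × (1 − 39%) = 1.4994%.
Required equity contribution = 9.18% − 1.4994% = 7.6806%.
Re = 7.6806% / 0.4414 = 17.4018%.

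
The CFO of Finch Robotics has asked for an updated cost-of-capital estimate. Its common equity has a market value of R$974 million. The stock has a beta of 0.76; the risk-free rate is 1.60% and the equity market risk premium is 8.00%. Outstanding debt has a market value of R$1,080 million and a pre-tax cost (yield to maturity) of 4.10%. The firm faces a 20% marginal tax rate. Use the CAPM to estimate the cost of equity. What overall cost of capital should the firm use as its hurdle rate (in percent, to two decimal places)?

Cost of equity via CAPM: Re = 1.6% + 0.76 × 8.0% = 7.6800%.
Total capital V = 974 + 1080 = 2054.
Equity: weight = 974/2054 = 0.4742; cost = 7.68%.
Debt: weight = 1080/2054 = 0.5258; after-tax cost = 4.1% × (1 − 20%) = 3.2800%.
WACC = 0.4742 × 7.6800% + 0.5258 × 3.2800% = 5.3665%.

5.37%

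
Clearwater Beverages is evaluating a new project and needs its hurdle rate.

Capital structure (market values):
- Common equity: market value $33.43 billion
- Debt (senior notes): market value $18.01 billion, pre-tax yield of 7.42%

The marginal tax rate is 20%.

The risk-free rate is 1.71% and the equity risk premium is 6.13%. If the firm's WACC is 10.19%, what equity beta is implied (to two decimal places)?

Total capital V = 33.43 + 18.01 = 51.44.
Equity weight = 33.43/51.44 = 0.6499.
Senior notes weight = 18.01/51.44 = 0.3501.
Debt contribution = 0.3501 × 7.42% × (1 − 20%) = 2.0783%.
Required equity contribution = 10.19% − 2.0783% = 8.1117%  ⇒  Re = 12.4818%.
CAPM: 12.4818% = 1.71% + β × 6.13%  ⇒  β = 1.7572.

1.76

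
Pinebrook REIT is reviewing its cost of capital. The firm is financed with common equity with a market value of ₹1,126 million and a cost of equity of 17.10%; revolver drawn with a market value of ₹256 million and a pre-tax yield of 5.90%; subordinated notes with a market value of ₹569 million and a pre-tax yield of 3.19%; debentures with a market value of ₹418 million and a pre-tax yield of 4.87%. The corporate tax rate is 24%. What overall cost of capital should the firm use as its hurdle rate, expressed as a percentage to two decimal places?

9.85%

Total capital V = 1126 + 256 + 569 + 418 = 2369.
Equity: weight = 1126/2369 = 0.4753; cost = 17.1%.
Revolver drawn: weight = 256/2369 = 0.1081; after-tax cost = 5.9% × (1 − 24%) = 4.4840%.
Subordinated notes: weight = 569/2369 = 0.2402; after-tax cost = 3.19% × (1 − 24%) = 2.4244%.
Debentures: weight = 418/2369 = 0.1764; after-tax cost = 4.87% × (1 − 24%) = 3.7012%.
WACC = 0.4753 × 17.1000% + 0.1081 × 4.4840% + 0.2402 × 2.4244% + 0.1764 × 3.7012% = 9.8477%.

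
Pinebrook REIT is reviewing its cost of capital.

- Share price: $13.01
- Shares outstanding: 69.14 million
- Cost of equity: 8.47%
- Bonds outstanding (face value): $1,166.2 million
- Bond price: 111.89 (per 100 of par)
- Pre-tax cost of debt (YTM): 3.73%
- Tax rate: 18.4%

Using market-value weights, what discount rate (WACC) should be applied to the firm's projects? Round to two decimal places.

5.26%

Market value of equity E = 13.01 × 69.14m = 899.5114m. Market value of debt D = 1166.2m × 111.89/100 = 1304.86118m.
Total capital V = 899.5114 + 1304.86118 = 2204.37258.
Equity: weight = 899.5114/2204.37258 = 0.4081; cost = 8.47%.
Bonds outstanding: weight = 1304.86118/2204.37258 = 0.5919; after-tax cost = 3.73% × (1 − 18.4%) = 3.0437%.
WACC = 0.4081 × 8.4700% + 0.5919 × 3.0437% = 5.2579%.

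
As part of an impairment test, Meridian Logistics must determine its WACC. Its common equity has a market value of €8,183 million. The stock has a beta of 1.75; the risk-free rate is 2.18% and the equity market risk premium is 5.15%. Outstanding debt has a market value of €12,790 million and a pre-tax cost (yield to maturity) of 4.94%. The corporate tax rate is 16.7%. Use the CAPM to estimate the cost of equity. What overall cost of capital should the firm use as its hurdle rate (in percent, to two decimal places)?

Cost of equity via CAPM: Re = 2.18% + 1.75 × 5.15% = 11.1925%.
Total capital V = 8183 + 12790 = 20973.
Equity: weight = 8183/20973 = 0.3902; cost = 11.1925%.
Debt: weight = 12790/20973 = 0.6098; after-tax cost = 4.94% × (1 − 16.7%) = 4.1150%.
WACC = 0.3902 × 11.1925% + 0.6098 × 4.1150% = 6.8764%.

6.88%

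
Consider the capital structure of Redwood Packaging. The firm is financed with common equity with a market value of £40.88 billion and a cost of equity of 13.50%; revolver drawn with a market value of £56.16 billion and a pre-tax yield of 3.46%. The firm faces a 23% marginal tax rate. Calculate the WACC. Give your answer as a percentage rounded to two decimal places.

7.23%

Total capital V = 40.88 + 56.16 = 97.04.
Equity: weight = 40.88/97.04 = 0.4213; cost = 13.5%.
Revolver drawn: weight = 56.16/97.04 = 0.5787; after-tax cost = 3.46% × (1 − 23%) = 2.6642%.
WACC = 0.4213 × 13.5000% + 0.5787 × 2.6642% = 7.2290%.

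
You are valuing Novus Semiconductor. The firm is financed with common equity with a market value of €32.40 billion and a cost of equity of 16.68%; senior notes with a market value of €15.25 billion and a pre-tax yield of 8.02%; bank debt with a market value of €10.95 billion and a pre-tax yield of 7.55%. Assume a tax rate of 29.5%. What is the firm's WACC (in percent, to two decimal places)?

11.69%

Total capital V = 32.4 + 15.25 + 10.95 = 58.6.
Equity: weight = 32.4/58.6 = 0.5529; cost = 16.68%.
Senior notes: weight = 15.25/58.6 = 0.2602; after-tax cost = 8.02% × (1 − 29.5%) = 5.6541%.
Bank debt: weight = 10.95/58.6 = 0.1869; after-tax cost = 7.55% × (1 − 29.5%) = 5.3228%.
WACC = 0.5529 × 16.6800% + 0.2602 × 5.6541% + 0.1869 × 5.3228% = 11.6884%.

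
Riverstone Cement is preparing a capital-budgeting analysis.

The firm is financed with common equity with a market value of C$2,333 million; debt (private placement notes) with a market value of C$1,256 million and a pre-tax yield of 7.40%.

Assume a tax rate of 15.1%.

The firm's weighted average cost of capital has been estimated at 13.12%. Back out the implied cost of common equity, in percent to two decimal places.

Total capital V = 2333 + 1256 = 3589.
Equity weight = 2333/3589 = 0.6500.
Private placement notes weight = 1256/3589 = 0.3500.
Debt contribution = 0.3500 × 7.4% × (1 − 15.1%) = 2.1986%.
Required equity contribution = 13.12% − 2.1986% = 10.9214%.
Re = 10.9214% / 0.6500 = 16.8010%.

16.80%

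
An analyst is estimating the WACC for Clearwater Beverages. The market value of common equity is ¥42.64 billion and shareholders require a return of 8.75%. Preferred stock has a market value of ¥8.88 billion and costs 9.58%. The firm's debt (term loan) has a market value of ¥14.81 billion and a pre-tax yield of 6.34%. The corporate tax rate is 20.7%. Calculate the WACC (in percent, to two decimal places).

Total capital V = 42.64 + 8.88 + 14.81 = 66.33.
Equity: weight = 42.64/66.33 = 0.6428; cost = 8.75%.
Preferred: weight = 8.88/66.33 = 0.1339; cost = 9.58%.
Term loan: weight = 14.81/66.33 = 0.2233; after-tax cost = 6.34% × (1 − 20.7%) = 5.0276%.
WACC = 0.6428 × 8.7500% + 0.1339 × 9.5800% + 0.2233 × 5.0276% = 8.0300%.

8.03%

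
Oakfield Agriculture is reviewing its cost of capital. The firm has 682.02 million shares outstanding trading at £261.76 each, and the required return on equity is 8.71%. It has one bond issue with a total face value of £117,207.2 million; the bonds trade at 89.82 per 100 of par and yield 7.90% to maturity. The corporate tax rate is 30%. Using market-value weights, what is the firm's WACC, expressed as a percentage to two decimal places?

7.53%

Market value of equity E = 261.76 × 682.02m = 178525.5552m. Market value of debt D = 117207.2m × 89.82/100 = 105275.50704m.
Total capital V = 178525.5552 + 105275.50704 = 283801.06224.
Equity: weight = 178525.5552/283801.06224 = 0.6291; cost = 8.71%.
Bonds outstanding: weight = 105275.50704/283801.06224 = 0.3709; after-tax cost = 7.9% × (1 − 30%) = 5.5300%.
WACC = 0.6291 × 8.7100% + 0.3709 × 5.5300% = 7.5304%.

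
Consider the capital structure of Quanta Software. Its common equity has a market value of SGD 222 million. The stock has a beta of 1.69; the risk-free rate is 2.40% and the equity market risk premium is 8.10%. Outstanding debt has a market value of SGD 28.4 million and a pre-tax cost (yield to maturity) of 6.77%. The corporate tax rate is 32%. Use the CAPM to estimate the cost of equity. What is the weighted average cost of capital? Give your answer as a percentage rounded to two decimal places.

14.79%

Cost of equity via CAPM: Re = 2.4% + 1.69 × 8.1% = 16.0890%.
Total capital V = 222 + 28.4 = 250.4.
Equity: weight = 222/250.4 = 0.8866; cost = 16.089%.
Debt: weight = 28.4/250.4 = 0.1134; after-tax cost = 6.77% × (1 − 32%) = 4.6036%.
WACC = 0.8866 × 16.0890% + 0.1134 × 4.6036% = 14.7863%.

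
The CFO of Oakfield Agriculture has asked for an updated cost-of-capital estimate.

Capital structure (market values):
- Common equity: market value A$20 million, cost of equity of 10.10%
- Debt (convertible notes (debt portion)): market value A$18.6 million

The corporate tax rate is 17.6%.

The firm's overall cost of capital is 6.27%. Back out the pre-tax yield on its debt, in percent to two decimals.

Total capital V = 20 + 18.6 = 38.6.
Equity weight = 20/38.6 = 0.5181.
Convertible notes (debt portion) weight = 18.6/38.6 = 0.4819.
Equity contribution = 0.5181 × 10.1% = 5.2332%.
Remaining for debt = 6.27% − 5.2332% = 1.0368%.
Rd × (1 − 17.6%) × 0.4819 = 1.0368%  ⇒  Rd = 2.6113%.

2.61%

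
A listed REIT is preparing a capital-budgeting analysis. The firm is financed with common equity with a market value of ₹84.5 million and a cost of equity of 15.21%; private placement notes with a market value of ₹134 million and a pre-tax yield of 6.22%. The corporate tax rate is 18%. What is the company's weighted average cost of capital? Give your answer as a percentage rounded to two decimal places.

9.01%

Total capital V = 84.5 + 134 = 218.5.
Equity: weight = 84.5/218.5 = 0.3867; cost = 15.21%.
Private placement notes: weight = 134/218.5 = 0.6133; after-tax cost = 6.22% × (1 − 18%) = 5.1004%.
WACC = 0.3867 × 15.2100% + 0.6133 × 5.1004% = 9.0101%.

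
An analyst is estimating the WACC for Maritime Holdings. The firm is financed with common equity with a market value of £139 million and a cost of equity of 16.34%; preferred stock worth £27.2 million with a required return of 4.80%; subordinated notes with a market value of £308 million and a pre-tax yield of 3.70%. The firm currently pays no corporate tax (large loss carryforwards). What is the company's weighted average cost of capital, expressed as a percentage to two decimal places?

7.47%

Total capital V = 139 + 27.2 + 308 = 474.2.
Equity: weight = 139/474.2 = 0.2931; cost = 16.34%.
Preferred: weight = 27.2/474.2 = 0.0574; cost = 4.8%.
Subordinated notes: weight = 308/474.2 = 0.6495; after-tax cost = 3.7% × (1 − 0%) = 3.7000%.
WACC = 0.2931 × 16.3400% + 0.0574 × 4.8000% + 0.6495 × 3.7000% = 7.4682%.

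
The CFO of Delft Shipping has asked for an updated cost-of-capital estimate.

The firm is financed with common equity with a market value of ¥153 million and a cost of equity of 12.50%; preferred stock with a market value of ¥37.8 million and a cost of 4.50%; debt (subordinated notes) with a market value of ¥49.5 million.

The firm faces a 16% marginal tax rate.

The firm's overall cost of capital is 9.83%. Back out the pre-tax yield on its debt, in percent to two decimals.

Total capital V = 153 + 37.8 + 49.5 = 240.3.
Equity weight = 153/240.3 = 0.6367.
Preferred weight = 37.8/240.3 = 0.1573.
Subordinated notes weight = 49.5/240.3 = 0.2060.
Equity contribution = 0.6367 × 12.5% = 7.9588%.
Preferred contribution = 0.1573 × 4.5% = 0.7079%.
Remaining for debt = 9.83% − 8.6667% = 1.1633%.
Rd × (1 − 16%) × 0.2060 = 1.1633%  ⇒  Rd = 6.7232%.

6.72%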